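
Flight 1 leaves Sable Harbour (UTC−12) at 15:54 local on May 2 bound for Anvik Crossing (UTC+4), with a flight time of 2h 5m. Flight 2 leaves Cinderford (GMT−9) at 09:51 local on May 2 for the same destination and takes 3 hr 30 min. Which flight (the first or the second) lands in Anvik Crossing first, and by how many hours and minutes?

the second, by 7 hours 38 minutes

Flight 1 in UTC: 15:54 + 12:00 = 03:54 on May 3.
+2 hours 5 minutes → arrive 05:59 UTC on May 3.
Flight 2 in UTC: 09:51 + 9:00 = 18:51 on May 2.
+3 hours 30 minutes → arrive 22:21 UTC on May 2.
Flight 2 lands earlier by 7 hours 38 minutes.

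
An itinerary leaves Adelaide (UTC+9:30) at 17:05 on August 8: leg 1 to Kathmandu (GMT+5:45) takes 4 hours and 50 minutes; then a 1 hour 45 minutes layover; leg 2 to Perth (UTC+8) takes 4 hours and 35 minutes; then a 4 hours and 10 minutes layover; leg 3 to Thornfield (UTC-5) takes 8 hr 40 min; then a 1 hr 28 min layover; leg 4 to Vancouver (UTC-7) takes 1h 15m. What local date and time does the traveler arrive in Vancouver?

Convert departure to UTC: 17:05 − 9:30 = 07:35 UTC on Aug 8.
Add 4 hours 50 minutes leg 1 → 12:25 UTC.
Add 1 hour and 45 minutes layover in Kathmandu → 14:10 UTC.
Add 4 hours 35 minutes leg 2 → 18:45 UTC.
Add 4 hours and 10 minutes layover in Perth → 22:55 UTC.
Add 8 hours 40 minutes leg 3 → 07:35 UTC (Aug 9).
Add 1 hour and 28 minutes layover in Thornfield → 09:03 UTC.
Add 1 hour and 15 minutes leg 4 → 10:18 UTC.
Vancouver is UTC−7:00, so local arrival = 10:18 − 7:00 = 03:18 on Aug 9.

03:18 on Aug 9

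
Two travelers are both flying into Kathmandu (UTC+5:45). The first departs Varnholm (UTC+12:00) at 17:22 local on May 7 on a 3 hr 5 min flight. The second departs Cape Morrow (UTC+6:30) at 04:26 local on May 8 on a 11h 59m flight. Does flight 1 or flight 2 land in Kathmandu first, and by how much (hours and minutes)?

Flight 1 in UTC: 17:22 − 12:00 = 05:22 on May 7.
+3 hours 5 minutes → arrive 08:27 UTC on May 7.
Flight 2 in UTC: 04:26 − 6:30 = 21:56 on May 7.
+11 hours 59 minutes → arrive 09:55 UTC on May 8.
Flight 1 lands earlier by 25 hours 28 minutes.

the first, by 25 hours 28 minutes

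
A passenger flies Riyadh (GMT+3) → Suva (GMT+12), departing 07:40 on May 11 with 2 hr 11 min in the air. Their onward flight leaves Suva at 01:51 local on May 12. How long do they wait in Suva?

Convert departure to UTC: 07:40 − 3:00 = 04:40 UTC on May 11.
Add 2 hours and 11 minutes flight time → 06:51 UTC.
Suva is UTC+12:00, so local arrival = 06:51 + 12:00 = 18:51 on May 11.
Layover = 01:51 − 18:51 (+1 day) = 7 hours.

7 hours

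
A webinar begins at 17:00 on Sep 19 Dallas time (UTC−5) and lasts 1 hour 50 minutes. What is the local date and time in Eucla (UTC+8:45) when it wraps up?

Eucla is 13:45 ahead of Dallas.
After 1 hour 50 minutes it is 18:50 in Dallas.
Shift by the zone difference: 18:50 + 13:45 = 08:35 on Sep 20 in Eucla.

08:35 on September 20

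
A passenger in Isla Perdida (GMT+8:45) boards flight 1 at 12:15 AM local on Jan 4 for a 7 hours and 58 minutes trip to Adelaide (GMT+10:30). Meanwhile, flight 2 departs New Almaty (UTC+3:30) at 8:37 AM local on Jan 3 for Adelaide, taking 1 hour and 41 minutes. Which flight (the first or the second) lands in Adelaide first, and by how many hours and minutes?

Flight 1 in UTC: 12:15 AM − 8:45 = 3:30 PM on Jan 3.
+7 hours and 58 minutes → arrive 11:28 PM UTC on Jan 3.
Flight 2 in UTC: 8:37 AM − 3:30 = 5:07 AM on Jan 3.
+1 hour and 41 minutes → arrive 6:48 AM UTC on Jan 3.
Flight 2 lands earlier by 16 hours 40 minutes.

the second, by 16 hours 40 minutes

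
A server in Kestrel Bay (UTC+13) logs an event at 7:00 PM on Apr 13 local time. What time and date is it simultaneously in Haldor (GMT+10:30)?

Haldor is 2:30 behind Kestrel Bay.
Shift by the zone difference: 7:00 PM − 2:30 = 4:30 PM on Apr 13 in Haldor.

4:30 PM on Apr 13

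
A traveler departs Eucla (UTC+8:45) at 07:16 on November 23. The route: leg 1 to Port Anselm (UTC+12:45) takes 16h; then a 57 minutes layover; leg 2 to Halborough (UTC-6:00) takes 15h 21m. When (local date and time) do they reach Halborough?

Convert departure to UTC: 07:16 − 8:45 = 22:31 UTC on Nov 22.
Add 16 hours leg 1 → 14:31 UTC (Nov 23).
Add 57 minutes layover in Port Anselm → 15:28 UTC.
Add 15 hours 21 minutes leg 2 → 06:49 UTC (Nov 24).
Halborough is UTC−6:00, so local arrival = 06:49 − 6:00 = 00:49 on Nov 24.

00:49 on November 24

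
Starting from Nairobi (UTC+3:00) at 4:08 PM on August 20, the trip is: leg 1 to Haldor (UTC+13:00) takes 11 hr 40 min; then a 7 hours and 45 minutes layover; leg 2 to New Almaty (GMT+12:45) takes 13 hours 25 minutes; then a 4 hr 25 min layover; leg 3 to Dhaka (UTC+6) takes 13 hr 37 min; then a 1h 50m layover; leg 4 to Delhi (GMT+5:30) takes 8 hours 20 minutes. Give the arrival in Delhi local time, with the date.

7:40 AM on Aug 23

Convert departure to UTC: 4:08 PM − 3:00 = 1:08 PM UTC on Aug 20.
Add 11 hours and 40 minutes leg 1 → 12:48 AM UTC (Aug 21).
Add 7 hours and 45 minutes layover in Haldor → 8:33 AM UTC.
Add 13 hours and 25 minutes leg 2 → 9:58 PM UTC.
Add 4 hours and 25 minutes layover in New Almaty → 2:23 AM UTC (Aug 22).
Add 13 hours and 37 minutes leg 3 → 4:00 PM UTC.
Add 1 hour 50 minutes layover in Dhaka → 5:50 PM UTC.
Add 8 hours and 20 minutes leg 4 → 2:10 AM UTC (Aug 23).
Delhi is UTC+5:30, so local arrival = 2:10 AM + 5:30 = 7:40 AM on Aug 23.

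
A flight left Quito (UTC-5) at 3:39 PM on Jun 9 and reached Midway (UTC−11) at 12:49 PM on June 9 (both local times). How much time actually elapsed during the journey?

Departure in UTC: 3:39 PM + 5:00 = 8:39 PM on Jun 9.
Arrival in UTC: 12:49 PM + 11:00 = 11:49 PM on Jun 9.
Elapsed = 11:49 PM − 8:39 PM = 3 hours 10 minutes.

3 hours 10 minutes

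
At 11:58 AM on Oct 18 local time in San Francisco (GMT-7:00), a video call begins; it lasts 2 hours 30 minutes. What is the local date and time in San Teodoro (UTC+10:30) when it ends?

Convert start to UTC: 11:58 AM + 7:00 = 6:58 PM UTC on Oct 18.
Add 2 hours and 30 minutes duration → 9:28 PM UTC.
San Teodoro is UTC+10:30, so local end time = 9:28 PM + 10:30 = 7:58 AM on Oct 19.

7:58 AM on October 19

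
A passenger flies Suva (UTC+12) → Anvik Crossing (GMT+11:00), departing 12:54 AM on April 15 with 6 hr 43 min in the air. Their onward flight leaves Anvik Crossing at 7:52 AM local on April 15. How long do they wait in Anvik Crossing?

1 hour 15 minutes

Convert departure to UTC: 12:54 AM − 12:00 = 12:54 PM UTC on Apr 14.
Add 6 hours 43 minutes flight time → 7:37 PM UTC.
Anvik Crossing is UTC+11:00, so local arrival = 7:37 PM + 11:00 = 6:37 AM on Apr 15.
Layover = 7:52 AM − 6:37 AM = 1 hour 15 minutes.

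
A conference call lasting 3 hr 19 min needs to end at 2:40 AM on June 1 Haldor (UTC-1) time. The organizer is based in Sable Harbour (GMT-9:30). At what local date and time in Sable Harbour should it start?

2:51 PM on May 31

Target end time in UTC: 2:40 AM + 1:00 = 3:40 AM on Jun 1.
Subtract 3 hours and 19 minutes → start 12:21 AM UTC on Jun 1.
Sable Harbour is UTC−9:30: 12:21 AM − 9:30 = 2:51 PM on May 31.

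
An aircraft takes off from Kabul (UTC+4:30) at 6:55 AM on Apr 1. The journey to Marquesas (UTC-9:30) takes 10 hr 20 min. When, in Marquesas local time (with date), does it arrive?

Marquesas is 14:00 behind Kabul.
After 10 hours 20 minutes it is 5:15 PM in Kabul.
Shift by the zone difference: 5:15 PM − 14:00 = 3:15 AM on Apr 1 in Marquesas.

3:15 AM on Apr 1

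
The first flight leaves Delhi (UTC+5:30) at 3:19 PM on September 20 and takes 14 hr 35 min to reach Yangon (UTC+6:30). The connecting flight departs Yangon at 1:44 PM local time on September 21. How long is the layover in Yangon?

6 hours 50 minutes

Convert departure to UTC: 3:19 PM − 5:30 = 9:49 AM UTC on Sep 20.
Add 14 hours 35 minutes flight time → 12:24 AM UTC (Sep 21).
Yangon is UTC+6:30, so local arrival = 12:24 AM + 6:30 = 6:54 AM on Sep 21.
Layover = 1:44 PM − 6:54 AM = 6 hours 50 minutes.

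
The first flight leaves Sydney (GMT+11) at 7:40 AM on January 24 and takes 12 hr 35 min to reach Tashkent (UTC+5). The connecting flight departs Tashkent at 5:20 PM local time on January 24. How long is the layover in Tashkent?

Convert departure to UTC: 7:40 AM − 11:00 = 8:40 PM UTC on Jan 23.
Add 12 hours 35 minutes flight time → 9:15 AM UTC (Jan 24).
Tashkent is UTC+5:00, so local arrival = 9:15 AM + 5:00 = 2:15 PM on Jan 24.
Layover = 5:20 PM − 2:15 PM = 3 hours 5 minutes.

3 hours 5 minutes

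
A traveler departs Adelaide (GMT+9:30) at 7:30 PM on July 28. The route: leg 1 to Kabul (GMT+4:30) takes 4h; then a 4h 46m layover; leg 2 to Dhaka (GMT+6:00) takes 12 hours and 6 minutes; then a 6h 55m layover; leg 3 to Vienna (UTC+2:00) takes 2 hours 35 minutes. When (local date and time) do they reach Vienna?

Convert departure to UTC: 7:30 PM − 9:30 = 10:00 AM UTC on Jul 28.
Add 4 hours leg 1 → 2:00 PM UTC.
Add 4 hours 46 minutes layover in Kabul → 6:46 PM UTC.
Add 12 hours 6 minutes leg 2 → 6:52 AM UTC (Jul 29).
Add 6 hours and 55 minutes layover in Dhaka → 1:47 PM UTC.
Add 2 hours and 35 minutes leg 3 → 4:22 PM UTC.
Vienna is UTC+2:00, so local arrival = 4:22 PM + 2:00 = 6:22 PM on Jul 29.

6:22 PM on July 29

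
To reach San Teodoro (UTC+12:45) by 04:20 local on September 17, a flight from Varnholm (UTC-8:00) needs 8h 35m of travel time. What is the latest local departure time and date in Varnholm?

23:00 on September 15

Target arrival in UTC: 04:20 − 12:45 = 15:35 on Sep 16.
Subtract 8 hours and 35 minutes → departure 07:00 UTC on Sep 16.
Varnholm is UTC−8:00: 07:00 − 8:00 = 23:00 on Sep 15.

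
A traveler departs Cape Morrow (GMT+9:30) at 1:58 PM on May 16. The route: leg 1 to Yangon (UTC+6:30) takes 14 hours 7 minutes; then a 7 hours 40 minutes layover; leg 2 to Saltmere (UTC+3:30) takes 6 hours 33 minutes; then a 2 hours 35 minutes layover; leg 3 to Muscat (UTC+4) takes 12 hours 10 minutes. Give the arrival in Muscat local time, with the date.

Convert departure to UTC: 1:58 PM − 9:30 = 4:28 AM UTC on May 16.
Add 14 hours and 7 minutes leg 1 → 6:35 PM UTC.
Add 7 hours and 40 minutes layover in Yangon → 2:15 AM UTC (May 17).
Add 6 hours and 33 minutes leg 2 → 8:48 AM UTC.
Add 2 hours and 35 minutes layover in Saltmere → 11:23 AM UTC.
Add 12 hours and 10 minutes leg 3 → 11:33 PM UTC.
Muscat is UTC+4:00, so local arrival = 11:33 PM + 4:00 = 3:33 AM on May 18.

3:33 AM on May 18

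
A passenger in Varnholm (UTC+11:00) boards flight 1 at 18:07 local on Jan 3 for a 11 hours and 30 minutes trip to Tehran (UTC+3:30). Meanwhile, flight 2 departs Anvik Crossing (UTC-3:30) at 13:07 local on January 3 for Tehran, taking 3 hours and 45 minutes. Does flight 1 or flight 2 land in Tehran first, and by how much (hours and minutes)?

the first, by 1 hour 45 minutes

Flight 1 in UTC: 18:07 − 11:00 = 07:07 on Jan 3.
+11 hours 30 minutes → arrive 18:37 UTC on Jan 3.
Flight 2 in UTC: 13:07 + 3:30 = 16:37 on Jan 3.
+3 hours 45 minutes → arrive 20:22 UTC on Jan 3.
Flight 1 lands earlier by 1 hour 45 minutes.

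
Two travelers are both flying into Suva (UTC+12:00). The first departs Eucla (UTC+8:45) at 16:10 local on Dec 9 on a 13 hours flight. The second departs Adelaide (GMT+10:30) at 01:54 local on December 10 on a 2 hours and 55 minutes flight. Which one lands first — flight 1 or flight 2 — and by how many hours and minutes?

the second, by 2 hours 6 minutes

Flight 1 in UTC: 16:10 − 8:45 = 07:25 on Dec 9.
+13 hours → arrive 20:25 UTC on Dec 9.
Flight 2 in UTC: 01:54 − 10:30 = 15:24 on Dec 9.
+2 hours and 55 minutes → arrive 18:19 UTC on Dec 9.
Flight 2 lands earlier by 2 hours 6 minutes.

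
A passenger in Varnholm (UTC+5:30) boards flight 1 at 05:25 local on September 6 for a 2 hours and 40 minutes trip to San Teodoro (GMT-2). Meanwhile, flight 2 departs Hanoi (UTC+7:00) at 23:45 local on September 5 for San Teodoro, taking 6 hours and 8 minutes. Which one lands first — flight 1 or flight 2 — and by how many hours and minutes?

the second, by 3 hours 42 minutes

Flight 1 in UTC: 05:25 − 5:30 = 23:55 on Sep 5.
+2 hours 40 minutes → arrive 02:35 UTC on Sep 6.
Flight 2 in UTC: 23:45 − 7:00 = 16:45 on Sep 5.
+6 hours and 8 minutes → arrive 22:53 UTC on Sep 5.
Flight 2 lands earlier by 3 hours 42 minutes.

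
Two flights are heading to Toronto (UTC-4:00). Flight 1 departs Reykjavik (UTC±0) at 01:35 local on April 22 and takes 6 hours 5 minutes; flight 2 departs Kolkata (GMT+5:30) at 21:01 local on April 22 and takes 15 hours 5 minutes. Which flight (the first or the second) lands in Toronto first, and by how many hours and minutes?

Flight 1 departs at 01:35 UTC (Apr 22).
+6 hours 5 minutes → arrive 07:40 UTC on Apr 22.
Flight 2 in UTC: 21:01 − 5:30 = 15:31 on Apr 22.
+15 hours 5 minutes → arrive 06:36 UTC on Apr 23.
Flight 1 lands earlier by 22 hours 56 minutes.

the first, by 22 hours 56 minutes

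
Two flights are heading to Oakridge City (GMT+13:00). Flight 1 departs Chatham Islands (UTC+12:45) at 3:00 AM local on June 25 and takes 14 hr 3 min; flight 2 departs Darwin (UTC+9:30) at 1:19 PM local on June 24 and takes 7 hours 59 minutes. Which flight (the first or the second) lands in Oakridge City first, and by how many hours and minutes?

Flight 1 in UTC: 3:00 AM − 12:45 = 2:15 PM on Jun 24.
+14 hours and 3 minutes → arrive 4:18 AM UTC on Jun 25.
Flight 2 in UTC: 1:19 PM − 9:30 = 3:49 AM on Jun 24.
+7 hours and 59 minutes → arrive 11:48 AM UTC on Jun 24.
Flight 2 lands earlier by 16 hours 30 minutes.

the second, by 16 hours 30 minutes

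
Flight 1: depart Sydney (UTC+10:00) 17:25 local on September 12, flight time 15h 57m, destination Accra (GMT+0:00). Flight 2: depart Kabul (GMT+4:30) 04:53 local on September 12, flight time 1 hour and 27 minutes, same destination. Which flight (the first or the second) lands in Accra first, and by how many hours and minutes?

the second, by 21 hours 32 minutes

Flight 1 in UTC: 17:25 − 10:00 = 07:25 on Sep 12.
+15 hours 57 minutes → arrive 23:22 UTC on Sep 12.
Flight 2 in UTC: 04:53 − 4:30 = 00:23 on Sep 12.
+1 hour and 27 minutes → arrive 01:50 UTC on Sep 12.
Flight 2 lands earlier by 21 hours 32 minutes.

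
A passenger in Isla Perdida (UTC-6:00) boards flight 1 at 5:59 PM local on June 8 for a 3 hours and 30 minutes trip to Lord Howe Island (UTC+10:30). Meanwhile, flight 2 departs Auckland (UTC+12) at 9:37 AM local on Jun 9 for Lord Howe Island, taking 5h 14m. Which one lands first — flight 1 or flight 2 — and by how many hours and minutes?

Flight 1 in UTC: 5:59 PM + 6:00 = 11:59 PM on Jun 8.
+3 hours and 30 minutes → arrive 3:29 AM UTC on Jun 9.
Flight 2 in UTC: 9:37 AM − 12:00 = 9:37 PM on Jun 8.
+5 hours 14 minutes → arrive 2:51 AM UTC on Jun 9.
Flight 2 lands earlier by 38 minutes.

the second, by 38 minutes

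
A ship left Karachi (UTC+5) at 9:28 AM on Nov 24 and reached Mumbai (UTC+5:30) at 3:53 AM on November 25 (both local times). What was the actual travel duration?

17 hours 55 minutes

Departure in UTC: 9:28 AM − 5:00 = 4:28 AM on Nov 24.
Arrival in UTC: 3:53 AM − 5:30 = 10:23 PM on Nov 24.
Elapsed = 10:23 PM − 4:28 AM = 17 hours 55 minutes.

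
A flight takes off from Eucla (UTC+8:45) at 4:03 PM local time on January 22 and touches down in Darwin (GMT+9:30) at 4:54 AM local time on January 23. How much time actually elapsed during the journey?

Departure in UTC: 4:03 PM − 8:45 = 7:18 AM on Jan 22.
Arrival in UTC: 4:54 AM − 9:30 = 7:24 PM on Jan 22.
Elapsed = 7:24 PM − 7:18 AM = 12 hours 6 minutes.

12 hours 6 minutes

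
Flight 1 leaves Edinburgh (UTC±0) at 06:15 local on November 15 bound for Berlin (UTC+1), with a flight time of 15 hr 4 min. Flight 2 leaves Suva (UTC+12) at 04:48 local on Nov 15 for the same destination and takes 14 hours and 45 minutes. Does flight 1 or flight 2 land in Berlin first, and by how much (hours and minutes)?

the second, by 13 hours 46 minutes

Flight 1 departs at 06:15 UTC (Nov 15).
+15 hours 4 minutes → arrive 21:19 UTC on Nov 15.
Flight 2 in UTC: 04:48 − 12:00 = 16:48 on Nov 14.
+14 hours and 45 minutes → arrive 07:33 UTC on Nov 15.
Flight 2 lands earlier by 13 hours 46 minutes.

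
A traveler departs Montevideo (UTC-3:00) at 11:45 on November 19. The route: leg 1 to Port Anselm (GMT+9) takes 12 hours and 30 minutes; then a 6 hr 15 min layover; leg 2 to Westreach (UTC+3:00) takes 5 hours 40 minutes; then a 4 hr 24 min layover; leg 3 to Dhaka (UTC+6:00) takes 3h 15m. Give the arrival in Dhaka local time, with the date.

04:49 on November 21

Convert departure to UTC: 11:45 + 3:00 = 14:45 UTC on Nov 19.
Add 12 hours 30 minutes leg 1 → 03:15 UTC (Nov 20).
Add 6 hours and 15 minutes layover in Port Anselm → 09:30 UTC.
Add 5 hours and 40 minutes leg 2 → 15:10 UTC.
Add 4 hours and 24 minutes layover in Westreach → 19:34 UTC.
Add 3 hours 15 minutes leg 3 → 22:49 UTC.
Dhaka is UTC+6:00, so local arrival = 22:49 + 6:00 = 04:49 on Nov 21.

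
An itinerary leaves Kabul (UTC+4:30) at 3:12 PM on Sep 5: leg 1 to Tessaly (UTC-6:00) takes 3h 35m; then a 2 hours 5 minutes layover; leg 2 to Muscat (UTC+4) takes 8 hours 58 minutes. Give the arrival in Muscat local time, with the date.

5:20 AM on September 6

Convert departure to UTC: 3:12 PM − 4:30 = 10:42 AM UTC on Sep 5.
Add 3 hours 35 minutes leg 1 → 2:17 PM UTC.
Add 2 hours 5 minutes layover in Tessaly → 4:22 PM UTC.
Add 8 hours and 58 minutes leg 2 → 1:20 AM UTC (Sep 6).
Muscat is UTC+4:00, so local arrival = 1:20 AM + 4:00 = 5:20 AM on Sep 6.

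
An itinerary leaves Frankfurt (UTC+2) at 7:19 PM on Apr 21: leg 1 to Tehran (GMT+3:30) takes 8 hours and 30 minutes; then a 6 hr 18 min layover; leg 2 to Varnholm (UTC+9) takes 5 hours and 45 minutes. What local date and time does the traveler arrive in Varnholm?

Convert departure to UTC: 7:19 PM − 2:00 = 5:19 PM UTC on Apr 21.
Add 8 hours 30 minutes leg 1 → 1:49 AM UTC (Apr 22).
Add 6 hours 18 minutes layover in Tehran → 8:07 AM UTC.
Add 5 hours and 45 minutes leg 2 → 1:52 PM UTC.
Varnholm is UTC+9:00, so local arrival = 1:52 PM + 9:00 = 10:52 PM on Apr 22.

10:52 PM on April 22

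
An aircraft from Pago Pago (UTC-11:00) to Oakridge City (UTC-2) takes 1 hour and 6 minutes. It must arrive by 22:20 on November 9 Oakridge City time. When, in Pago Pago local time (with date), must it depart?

Target arrival in UTC: 22:20 + 2:00 = 00:20 on Nov 10.
Subtract 1 hour and 6 minutes → departure 23:14 UTC on Nov 9.
Pago Pago is UTC−11:00: 23:14 − 11:00 = 12:14 on Nov 9.

12:14 on Nov 9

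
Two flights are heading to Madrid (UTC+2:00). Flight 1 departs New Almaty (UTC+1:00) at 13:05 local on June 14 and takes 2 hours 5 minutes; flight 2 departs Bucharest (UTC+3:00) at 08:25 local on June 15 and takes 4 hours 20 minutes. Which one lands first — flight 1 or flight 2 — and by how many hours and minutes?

the first, by 19 hours 35 minutes

Flight 1 in UTC: 13:05 − 1:00 = 12:05 on Jun 14.
+2 hours and 5 minutes → arrive 14:10 UTC on Jun 14.
Flight 2 in UTC: 08:25 − 3:00 = 05:25 on Jun 15.
+4 hours 20 minutes → arrive 09:45 UTC on Jun 15.
Flight 1 lands earlier by 19 hours 35 minutes.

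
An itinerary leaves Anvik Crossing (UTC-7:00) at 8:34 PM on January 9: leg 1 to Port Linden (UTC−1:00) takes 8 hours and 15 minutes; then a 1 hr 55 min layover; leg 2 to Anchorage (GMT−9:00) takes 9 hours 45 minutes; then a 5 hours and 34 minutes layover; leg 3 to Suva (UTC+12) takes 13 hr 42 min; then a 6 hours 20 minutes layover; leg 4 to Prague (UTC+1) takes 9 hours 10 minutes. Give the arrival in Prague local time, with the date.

Convert departure to UTC: 8:34 PM + 7:00 = 3:34 AM UTC on Jan 10.
Add 8 hours and 15 minutes leg 1 → 11:49 AM UTC.
Add 1 hour 55 minutes layover in Port Linden → 1:44 PM UTC.
Add 9 hours and 45 minutes leg 2 → 11:29 PM UTC.
Add 5 hours and 34 minutes layover in Anchorage → 5:03 AM UTC (Jan 11).
Add 13 hours 42 minutes leg 3 → 6:45 PM UTC.
Add 6 hours 20 minutes layover in Suva → 1:05 AM UTC (Jan 12).
Add 9 hours 10 minutes leg 4 → 10:15 AM UTC.
Prague is UTC+1:00, so local arrival = 10:15 AM + 1:00 = 11:15 AM on Jan 12.

11:15 AM on January 12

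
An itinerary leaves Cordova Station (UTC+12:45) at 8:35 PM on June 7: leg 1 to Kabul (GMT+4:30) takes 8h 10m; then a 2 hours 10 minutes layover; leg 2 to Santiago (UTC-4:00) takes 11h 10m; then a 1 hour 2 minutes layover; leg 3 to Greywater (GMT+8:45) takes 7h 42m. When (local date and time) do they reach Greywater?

10:49 PM on Jun 8

Convert departure to UTC: 8:35 PM − 12:45 = 7:50 AM UTC on Jun 7.
Add 8 hours and 10 minutes leg 1 → 4:00 PM UTC.
Add 2 hours 10 minutes layover in Kabul → 6:10 PM UTC.
Add 11 hours 10 minutes leg 2 → 5:20 AM UTC (Jun 8).
Add 1 hour and 2 minutes layover in Santiago → 6:22 AM UTC.
Add 7 hours and 42 minutes leg 3 → 2:04 PM UTC.
Greywater is UTC+8:45, so local arrival = 2:04 PM + 8:45 = 10:49 PM on Jun 8.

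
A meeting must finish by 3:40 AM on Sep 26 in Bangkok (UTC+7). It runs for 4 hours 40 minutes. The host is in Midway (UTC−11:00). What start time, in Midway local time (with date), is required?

5:00 AM on September 25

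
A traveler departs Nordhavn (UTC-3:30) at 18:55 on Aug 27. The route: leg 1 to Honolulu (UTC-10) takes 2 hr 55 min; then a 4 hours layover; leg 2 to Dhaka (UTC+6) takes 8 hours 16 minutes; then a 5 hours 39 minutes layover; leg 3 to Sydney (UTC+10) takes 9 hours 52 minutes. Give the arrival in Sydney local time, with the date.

15:07 on August 29

Convert departure to UTC: 18:55 + 3:30 = 22:25 UTC on Aug 27.
Add 2 hours and 55 minutes leg 1 → 01:20 UTC (Aug 28).
Add 4 hours layover in Honolulu → 05:20 UTC.
Add 8 hours and 16 minutes leg 2 → 13:36 UTC.
Add 5 hours and 39 minutes layover in Dhaka → 19:15 UTC.
Add 9 hours and 52 minutes leg 3 → 05:07 UTC (Aug 29).
Sydney is UTC+10:00, so local arrival = 05:07 + 10:00 = 15:07 on Aug 29.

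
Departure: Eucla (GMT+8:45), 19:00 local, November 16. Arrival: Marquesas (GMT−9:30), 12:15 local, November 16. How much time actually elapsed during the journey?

Departure in UTC: 19:00 − 8:45 = 10:15 on Nov 16.
Arrival in UTC: 12:15 + 9:30 = 21:45 on Nov 16.
Elapsed = 21:45 − 10:15 = 11 hours 30 minutes.

11 hours 30 minutes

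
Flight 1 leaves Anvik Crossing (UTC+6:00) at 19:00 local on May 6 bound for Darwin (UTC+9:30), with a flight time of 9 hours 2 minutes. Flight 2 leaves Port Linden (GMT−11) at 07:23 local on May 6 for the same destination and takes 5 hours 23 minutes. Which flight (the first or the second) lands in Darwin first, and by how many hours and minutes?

Flight 1 in UTC: 19:00 − 6:00 = 13:00 on May 6.
+9 hours 2 minutes → arrive 22:02 UTC on May 6.
Flight 2 in UTC: 07:23 + 11:00 = 18:23 on May 6.
+5 hours 23 minutes → arrive 23:46 UTC on May 6.
Flight 1 lands earlier by 1 hour 44 minutes.

the first, by 1 hour 44 minutes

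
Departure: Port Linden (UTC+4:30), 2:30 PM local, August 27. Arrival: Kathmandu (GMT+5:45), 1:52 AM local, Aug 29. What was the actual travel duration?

Kathmandu is 1:15 ahead of Port Linden.
Clock-face elapsed time (ignoring zones) is 35 hours 22 minutes.
Actual elapsed = 35 hours 22 minutes − 1:15 = 34 hours 7 minutes.

34 hours 7 minutes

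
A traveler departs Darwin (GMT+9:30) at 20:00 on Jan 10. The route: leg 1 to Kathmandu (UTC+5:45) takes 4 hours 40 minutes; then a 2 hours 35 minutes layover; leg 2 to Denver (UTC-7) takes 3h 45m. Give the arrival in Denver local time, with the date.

14:30 on January 10

Convert departure to UTC: 20:00 − 9:30 = 10:30 UTC on Jan 10.
Add 4 hours and 40 minutes leg 1 → 15:10 UTC.
Add 2 hours 35 minutes layover in Kathmandu → 17:45 UTC.
Add 3 hours and 45 minutes leg 2 → 21:30 UTC.
Denver is UTC−7:00, so local arrival = 21:30 − 7:00 = 14:30 on Jan 10.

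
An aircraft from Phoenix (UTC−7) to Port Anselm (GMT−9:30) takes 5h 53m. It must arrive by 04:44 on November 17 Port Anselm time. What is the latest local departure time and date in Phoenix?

Target arrival in UTC: 04:44 + 9:30 = 14:14 on Nov 17.
Subtract 5 hours and 53 minutes → departure 08:21 UTC on Nov 17.
Phoenix is UTC−7:00: 08:21 − 7:00 = 01:21 on Nov 17.

01:21 on November 17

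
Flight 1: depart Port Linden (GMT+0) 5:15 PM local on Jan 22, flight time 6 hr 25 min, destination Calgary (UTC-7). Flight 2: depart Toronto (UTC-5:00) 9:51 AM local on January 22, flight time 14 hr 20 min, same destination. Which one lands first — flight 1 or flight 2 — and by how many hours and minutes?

Flight 1 departs at 5:15 PM UTC (Jan 22).
+6 hours 25 minutes → arrive 11:40 PM UTC on Jan 22.
Flight 2 in UTC: 9:51 AM + 5:00 = 2:51 PM on Jan 22.
+14 hours 20 minutes → arrive 5:11 AM UTC on Jan 23.
Flight 1 lands earlier by 5 hours 31 minutes.

the first, by 5 hours 31 minutes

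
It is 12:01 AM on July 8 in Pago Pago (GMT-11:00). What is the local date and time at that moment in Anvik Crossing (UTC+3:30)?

In UTC: 12:01 AM + 11:00 = 11:01 AM on Jul 8.
Anvik Crossing is UTC+3:30: 11:01 AM + 3:30 = 2:31 PM on Jul 8.

2:31 PM on July 8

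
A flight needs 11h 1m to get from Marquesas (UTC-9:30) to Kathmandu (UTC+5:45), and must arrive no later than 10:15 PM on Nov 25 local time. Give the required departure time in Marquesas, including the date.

7:59 PM on Nov 24

Target arrival in UTC: 10:15 PM − 5:45 = 4:30 PM on Nov 25.
Subtract 11 hours 1 minute → departure 5:29 AM UTC on Nov 25.
Marquesas is UTC−9:30: 5:29 AM − 9:30 = 7:59 PM on Nov 24.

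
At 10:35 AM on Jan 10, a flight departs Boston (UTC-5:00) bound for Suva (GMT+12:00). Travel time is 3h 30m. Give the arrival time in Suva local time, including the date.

Convert departure to UTC: 10:35 AM + 5:00 = 3:35 PM UTC on Jan 10.
Add 3 hours 30 minutes travel time → 7:05 PM UTC.
Suva is UTC+12:00, so local arrival = 7:05 PM + 12:00 = 7:05 AM on Jan 11.

7:05 AM on January 11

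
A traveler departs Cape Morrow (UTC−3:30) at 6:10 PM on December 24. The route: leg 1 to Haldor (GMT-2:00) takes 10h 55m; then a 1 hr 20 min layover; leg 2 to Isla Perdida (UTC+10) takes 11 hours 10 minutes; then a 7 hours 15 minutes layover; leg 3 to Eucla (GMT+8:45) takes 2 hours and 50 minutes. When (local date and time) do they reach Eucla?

3:55 PM on December 26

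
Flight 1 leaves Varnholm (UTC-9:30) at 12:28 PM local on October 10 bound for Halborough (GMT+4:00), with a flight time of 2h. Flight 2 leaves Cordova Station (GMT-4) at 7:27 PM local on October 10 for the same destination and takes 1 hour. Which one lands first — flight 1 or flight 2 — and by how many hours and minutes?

Flight 1 in UTC: 12:28 PM + 9:30 = 9:58 PM on Oct 10.
+2 hours → arrive 11:58 PM UTC on Oct 10.
Flight 2 in UTC: 7:27 PM + 4:00 = 11:27 PM on Oct 10.
+1 hour → arrive 12:27 AM UTC on Oct 11.
Flight 1 lands earlier by 29 minutes.

the first, by 29 minutes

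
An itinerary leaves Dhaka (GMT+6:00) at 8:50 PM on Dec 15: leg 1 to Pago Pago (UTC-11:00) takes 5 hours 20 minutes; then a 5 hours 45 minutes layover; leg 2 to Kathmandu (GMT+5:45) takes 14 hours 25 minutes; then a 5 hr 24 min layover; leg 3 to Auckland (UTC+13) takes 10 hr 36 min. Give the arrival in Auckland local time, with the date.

Convert departure to UTC: 8:50 PM − 6:00 = 2:50 PM UTC on Dec 15.
Add 5 hours 20 minutes leg 1 → 8:10 PM UTC.
Add 5 hours and 45 minutes layover in Pago Pago → 1:55 AM UTC (Dec 16).
Add 14 hours 25 minutes leg 2 → 4:20 PM UTC.
Add 5 hours 24 minutes layover in Kathmandu → 9:44 PM UTC.
Add 10 hours and 36 minutes leg 3 → 8:20 AM UTC (Dec 17).
Auckland is UTC+13:00, so local arrival = 8:20 AM + 13:00 = 9:20 PM on Dec 17.

9:20 PM on Dec 17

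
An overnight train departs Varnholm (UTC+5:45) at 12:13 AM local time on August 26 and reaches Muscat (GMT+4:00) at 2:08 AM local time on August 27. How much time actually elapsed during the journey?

Departure in UTC: 12:13 AM − 5:45 = 6:28 PM on Aug 25.
Arrival in UTC: 2:08 AM − 4:00 = 10:08 PM on Aug 26.
Elapsed = 10:08 PM − 6:28 PM (+1 day) = 27 hours 40 minutes.

27 hours 40 minutes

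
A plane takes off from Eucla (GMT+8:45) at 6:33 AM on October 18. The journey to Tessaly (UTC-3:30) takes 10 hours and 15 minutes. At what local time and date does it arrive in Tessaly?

Convert departure to UTC: 6:33 AM − 8:45 = 9:48 PM UTC on Oct 17.
Add 10 hours 15 minutes travel time → 8:03 AM UTC (Oct 18).
Tessaly is UTC−3:30, so local arrival = 8:03 AM − 3:30 = 4:33 AM on Oct 18.

4:33 AM on October 18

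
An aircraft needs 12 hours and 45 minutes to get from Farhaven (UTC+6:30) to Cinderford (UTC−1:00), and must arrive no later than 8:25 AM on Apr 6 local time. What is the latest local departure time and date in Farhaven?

Target arrival in UTC: 8:25 AM + 1:00 = 9:25 AM on Apr 6.
Subtract 12 hours and 45 minutes → departure 8:40 PM UTC on Apr 5.
Farhaven is UTC+6:30: 8:40 PM + 6:30 = 3:10 AM on Apr 6.

3:10 AM on April 6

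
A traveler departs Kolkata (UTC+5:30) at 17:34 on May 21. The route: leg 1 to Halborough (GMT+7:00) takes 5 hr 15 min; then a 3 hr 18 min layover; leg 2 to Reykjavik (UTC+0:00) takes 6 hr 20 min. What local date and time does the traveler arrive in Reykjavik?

Convert departure to UTC: 17:34 − 5:30 = 12:04 UTC on May 21.
Add 5 hours 15 minutes leg 1 → 17:19 UTC.
Add 3 hours and 18 minutes layover in Halborough → 20:37 UTC.
Add 6 hours 20 minutes leg 2 → 02:57 UTC (May 22).
Reykjavik is UTC+0, so local arrival is the same: 02:57 on May 22.

02:57 on May 22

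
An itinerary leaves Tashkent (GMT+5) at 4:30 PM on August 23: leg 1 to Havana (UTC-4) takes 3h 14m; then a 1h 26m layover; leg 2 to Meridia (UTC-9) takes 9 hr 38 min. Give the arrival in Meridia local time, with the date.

Convert departure to UTC: 4:30 PM − 5:00 = 11:30 AM UTC on Aug 23.
Add 3 hours and 14 minutes leg 1 → 2:44 PM UTC.
Add 1 hour and 26 minutes layover in Havana → 4:10 PM UTC.
Add 9 hours 38 minutes leg 2 → 1:48 AM UTC (Aug 24).
Meridia is UTC−9:00, so local arrival = 1:48 AM − 9:00 = 4:48 PM on Aug 23.

4:48 PM on August 23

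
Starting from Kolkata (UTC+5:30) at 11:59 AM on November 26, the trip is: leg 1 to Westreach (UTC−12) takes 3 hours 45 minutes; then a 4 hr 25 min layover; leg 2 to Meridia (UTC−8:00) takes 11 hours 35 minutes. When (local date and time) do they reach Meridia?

6:14 PM on November 26

Convert departure to UTC: 11:59 AM − 5:30 = 6:29 AM UTC on Nov 26.
Add 3 hours and 45 minutes leg 1 → 10:14 AM UTC.
Add 4 hours and 25 minutes layover in Westreach → 2:39 PM UTC.
Add 11 hours 35 minutes leg 2 → 2:14 AM UTC (Nov 27).
Meridia is UTC−8:00, so local arrival = 2:14 AM − 8:00 = 6:14 PM on Nov 26.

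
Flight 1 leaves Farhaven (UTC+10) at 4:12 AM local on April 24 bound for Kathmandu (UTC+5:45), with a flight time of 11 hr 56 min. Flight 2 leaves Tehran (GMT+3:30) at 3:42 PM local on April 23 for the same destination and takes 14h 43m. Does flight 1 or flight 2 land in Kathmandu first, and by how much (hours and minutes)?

the second, by 3 hours 13 minutes

Flight 1 in UTC: 4:12 AM − 10:00 = 6:12 PM on Apr 23.
+11 hours and 56 minutes → arrive 6:08 AM UTC on Apr 24.
Flight 2 in UTC: 3:42 PM − 3:30 = 12:12 PM on Apr 23.
+14 hours 43 minutes → arrive 2:55 AM UTC on Apr 24.
Flight 2 lands earlier by 3 hours 13 minutes.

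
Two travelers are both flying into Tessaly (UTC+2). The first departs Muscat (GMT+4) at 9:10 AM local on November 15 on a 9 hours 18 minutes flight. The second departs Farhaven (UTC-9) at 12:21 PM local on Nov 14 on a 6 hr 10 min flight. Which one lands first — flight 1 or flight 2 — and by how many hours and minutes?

Flight 1 in UTC: 9:10 AM − 4:00 = 5:10 AM on Nov 15.
+9 hours and 18 minutes → arrive 2:28 PM UTC on Nov 15.
Flight 2 in UTC: 12:21 PM + 9:00 = 9:21 PM on Nov 14.
+6 hours and 10 minutes → arrive 3:31 AM UTC on Nov 15.
Flight 2 lands earlier by 10 hours 57 minutes.

the second, by 10 hours 57 minutes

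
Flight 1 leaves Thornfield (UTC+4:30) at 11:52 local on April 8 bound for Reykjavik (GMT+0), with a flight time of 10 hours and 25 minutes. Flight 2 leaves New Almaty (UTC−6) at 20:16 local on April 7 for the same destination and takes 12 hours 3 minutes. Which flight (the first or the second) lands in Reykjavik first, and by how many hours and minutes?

the second, by 3 hours 28 minutes

Flight 1 in UTC: 11:52 − 4:30 = 07:22 on Apr 8.
+10 hours and 25 minutes → arrive 17:47 UTC on Apr 8.
Flight 2 in UTC: 20:16 + 6:00 = 02:16 on Apr 8.
+12 hours and 3 minutes → arrive 14:19 UTC on Apr 8.
Flight 2 lands earlier by 3 hours 28 minutes.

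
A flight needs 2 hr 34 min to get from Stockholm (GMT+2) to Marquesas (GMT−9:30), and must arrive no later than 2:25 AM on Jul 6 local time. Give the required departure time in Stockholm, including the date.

Target arrival in UTC: 2:25 AM + 9:30 = 11:55 AM on Jul 6.
Subtract 2 hours and 34 minutes → departure 9:21 AM UTC on Jul 6.
Stockholm is UTC+2:00: 9:21 AM + 2:00 = 11:21 AM on Jul 6.

11:21 AM on July 6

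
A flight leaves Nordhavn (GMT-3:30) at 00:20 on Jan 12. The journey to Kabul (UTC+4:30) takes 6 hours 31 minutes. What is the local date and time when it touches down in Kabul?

Convert departure to UTC: 00:20 + 3:30 = 03:50 UTC on Jan 12.
Add 6 hours 31 minutes travel time → 10:21 UTC.
Kabul is UTC+4:30, so local arrival = 10:21 + 4:30 = 14:51 on Jan 12.

14:51 on January 12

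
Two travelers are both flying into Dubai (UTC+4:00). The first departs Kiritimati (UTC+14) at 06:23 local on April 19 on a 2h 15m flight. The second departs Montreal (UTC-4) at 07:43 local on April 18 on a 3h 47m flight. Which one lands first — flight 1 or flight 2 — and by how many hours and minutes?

Flight 1 in UTC: 06:23 − 14:00 = 16:23 on Apr 18.
+2 hours and 15 minutes → arrive 18:38 UTC on Apr 18.
Flight 2 in UTC: 07:43 + 4:00 = 11:43 on Apr 18.
+3 hours 47 minutes → arrive 15:30 UTC on Apr 18.
Flight 2 lands earlier by 3 hours 8 minutes.

the second, by 3 hours 8 minutes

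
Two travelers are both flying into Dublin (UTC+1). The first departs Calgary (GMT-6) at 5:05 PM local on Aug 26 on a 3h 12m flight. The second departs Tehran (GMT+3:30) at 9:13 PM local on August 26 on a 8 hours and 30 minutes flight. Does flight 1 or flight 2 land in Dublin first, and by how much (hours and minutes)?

the second, by 4 minutes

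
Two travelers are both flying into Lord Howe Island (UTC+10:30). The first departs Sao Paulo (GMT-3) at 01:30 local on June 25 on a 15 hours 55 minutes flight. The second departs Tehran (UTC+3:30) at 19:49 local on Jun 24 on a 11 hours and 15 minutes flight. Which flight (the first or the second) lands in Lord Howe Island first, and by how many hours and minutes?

the second, by 16 hours 51 minutes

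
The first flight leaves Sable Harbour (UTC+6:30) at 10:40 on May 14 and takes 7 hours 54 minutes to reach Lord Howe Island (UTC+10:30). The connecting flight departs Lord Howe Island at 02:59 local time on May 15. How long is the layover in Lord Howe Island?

4 hours 25 minutes

Convert departure to UTC: 10:40 − 6:30 = 04:10 UTC on May 14.
Add 7 hours and 54 minutes flight time → 12:04 UTC.
Lord Howe Island is UTC+10:30, so local arrival = 12:04 + 10:30 = 22:34 on May 14.
Layover = 02:59 − 22:34 (+1 day) = 4 hours 25 minutes.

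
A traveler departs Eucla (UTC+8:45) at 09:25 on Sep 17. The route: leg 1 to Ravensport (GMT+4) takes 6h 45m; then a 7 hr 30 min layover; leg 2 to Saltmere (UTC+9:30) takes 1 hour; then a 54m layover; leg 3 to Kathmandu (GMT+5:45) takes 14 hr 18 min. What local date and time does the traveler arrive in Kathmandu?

12:52 on September 18

Convert departure to UTC: 09:25 − 8:45 = 00:40 UTC on Sep 17.
Add 6 hours 45 minutes leg 1 → 07:25 UTC.
Add 7 hours 30 minutes layover in Ravensport → 14:55 UTC.
Add 1 hour leg 2 → 15:55 UTC.
Add 54 minutes layover in Saltmere → 16:49 UTC.
Add 14 hours 18 minutes leg 3 → 07:07 UTC (Sep 18).
Kathmandu is UTC+5:45, so local arrival = 07:07 + 5:45 = 12:52 on Sep 18.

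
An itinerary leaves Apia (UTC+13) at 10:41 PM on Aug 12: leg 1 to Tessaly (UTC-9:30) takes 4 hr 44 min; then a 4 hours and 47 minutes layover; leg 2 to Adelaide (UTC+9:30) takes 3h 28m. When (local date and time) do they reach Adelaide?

Convert departure to UTC: 10:41 PM − 13:00 = 9:41 AM UTC on Aug 12.
Add 4 hours and 44 minutes leg 1 → 2:25 PM UTC.
Add 4 hours and 47 minutes layover in Tessaly → 7:12 PM UTC.
Add 3 hours 28 minutes leg 2 → 10:40 PM UTC.
Adelaide is UTC+9:30, so local arrival = 10:40 PM + 9:30 = 8:10 AM on Aug 13.

8:10 AM on August 13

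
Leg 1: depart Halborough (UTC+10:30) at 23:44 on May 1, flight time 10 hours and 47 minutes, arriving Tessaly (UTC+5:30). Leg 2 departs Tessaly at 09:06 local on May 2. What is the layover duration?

Convert departure to UTC: 23:44 − 10:30 = 13:14 UTC on May 1.
Add 10 hours 47 minutes flight time → 00:01 UTC (May 2).
Tessaly is UTC+5:30, so local arrival = 00:01 + 5:30 = 05:31 on May 2.
Layover = 09:06 − 05:31 = 3 hours 35 minutes.

3 hours 35 minutes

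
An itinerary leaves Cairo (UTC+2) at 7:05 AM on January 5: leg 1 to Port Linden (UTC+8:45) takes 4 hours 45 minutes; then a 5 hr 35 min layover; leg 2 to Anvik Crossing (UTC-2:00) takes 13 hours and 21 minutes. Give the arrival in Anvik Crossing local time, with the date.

2:46 AM on Jan 6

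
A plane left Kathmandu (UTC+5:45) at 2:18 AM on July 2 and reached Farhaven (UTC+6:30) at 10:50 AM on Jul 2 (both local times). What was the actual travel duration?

Departure in UTC: 2:18 AM − 5:45 = 8:33 PM on Jul 1.
Arrival in UTC: 10:50 AM − 6:30 = 4:20 AM on Jul 2.
Elapsed = 4:20 AM − 8:33 PM (+1 day) = 7 hours 47 minutes.

7 hours 47 minutes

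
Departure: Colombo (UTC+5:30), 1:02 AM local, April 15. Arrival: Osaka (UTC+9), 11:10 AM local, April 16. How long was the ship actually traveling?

Departure in UTC: 1:02 AM − 5:30 = 7:32 PM on Apr 14.
Arrival in UTC: 11:10 AM − 9:00 = 2:10 AM on Apr 16.
Elapsed = 2:10 AM − 7:32 PM (+2 days) = 30 hours 38 minutes.

30 hours 38 minutes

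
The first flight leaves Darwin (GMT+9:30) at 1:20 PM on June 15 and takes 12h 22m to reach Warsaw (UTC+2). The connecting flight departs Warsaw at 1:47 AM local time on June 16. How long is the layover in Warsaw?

Convert departure to UTC: 1:20 PM − 9:30 = 3:50 AM UTC on Jun 15.
Add 12 hours 22 minutes flight time → 4:12 PM UTC.
Warsaw is UTC+2:00, so local arrival = 4:12 PM + 2:00 = 6:12 PM on Jun 15.
Layover = 1:47 AM − 6:12 PM (+1 day) = 7 hours 35 minutes.

7 hours 35 minutes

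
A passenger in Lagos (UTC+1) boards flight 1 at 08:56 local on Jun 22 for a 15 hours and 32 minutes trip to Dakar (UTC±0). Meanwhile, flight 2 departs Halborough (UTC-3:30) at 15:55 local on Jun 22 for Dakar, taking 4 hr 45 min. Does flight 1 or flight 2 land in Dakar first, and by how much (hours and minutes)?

Flight 1 in UTC: 08:56 − 1:00 = 07:56 on Jun 22.
+15 hours and 32 minutes → arrive 23:28 UTC on Jun 22.
Flight 2 in UTC: 15:55 + 3:30 = 19:25 on Jun 22.
+4 hours 45 minutes → arrive 00:10 UTC on Jun 23.
Flight 1 lands earlier by 42 minutes.

the first, by 42 minutes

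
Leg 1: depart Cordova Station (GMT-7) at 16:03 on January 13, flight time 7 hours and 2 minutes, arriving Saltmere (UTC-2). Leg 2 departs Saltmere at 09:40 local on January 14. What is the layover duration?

Convert departure to UTC: 16:03 + 7:00 = 23:03 UTC on Jan 13.
Add 7 hours 2 minutes flight time → 06:05 UTC (Jan 14).
Saltmere is UTC−2:00, so local arrival = 06:05 − 2:00 = 04:05 on Jan 14.
Layover = 09:40 − 04:05 = 5 hours 35 minutes.

5 hours 35 minutes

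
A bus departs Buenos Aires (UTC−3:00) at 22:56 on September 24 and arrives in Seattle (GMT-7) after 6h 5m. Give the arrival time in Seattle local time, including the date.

01:01 on September 25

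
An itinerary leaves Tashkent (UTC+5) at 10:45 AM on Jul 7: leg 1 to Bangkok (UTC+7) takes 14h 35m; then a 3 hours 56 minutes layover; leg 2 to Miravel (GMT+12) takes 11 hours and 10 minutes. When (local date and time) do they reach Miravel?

11:26 PM on July 8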